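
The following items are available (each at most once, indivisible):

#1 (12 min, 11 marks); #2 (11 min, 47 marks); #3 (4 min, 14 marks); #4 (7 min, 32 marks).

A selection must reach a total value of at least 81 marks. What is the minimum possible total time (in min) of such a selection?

22

Subsets with value ≥ 81, sorted by total time:
- #2+#3+#4: time 22, value 93
- #1+#2+#4: time 30, value 90
Minimum time: 22 min.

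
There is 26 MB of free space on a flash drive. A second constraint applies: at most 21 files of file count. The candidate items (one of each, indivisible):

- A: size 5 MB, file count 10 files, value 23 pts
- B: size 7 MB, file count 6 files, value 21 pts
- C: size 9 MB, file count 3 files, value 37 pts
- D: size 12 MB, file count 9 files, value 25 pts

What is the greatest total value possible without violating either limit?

Feasible sets respecting both limits:
- A+B+C: size 21, file count 19, value 81
- C+D: size 21, file count 12, value 62
- A+C: size 14, file count 13, value 60
Best: 81 pts.

81 pts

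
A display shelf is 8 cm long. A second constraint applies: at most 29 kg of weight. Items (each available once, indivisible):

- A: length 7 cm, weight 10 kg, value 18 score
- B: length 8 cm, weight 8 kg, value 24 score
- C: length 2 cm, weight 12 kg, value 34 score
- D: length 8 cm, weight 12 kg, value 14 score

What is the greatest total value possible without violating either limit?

34 score

Feasible sets respecting both limits:
- C: length 2, weight 12, value 34
- B: length 8, weight 8, value 24
- A: length 7, weight 10, value 18
- D: length 8, weight 12, value 14
Best: 34 score.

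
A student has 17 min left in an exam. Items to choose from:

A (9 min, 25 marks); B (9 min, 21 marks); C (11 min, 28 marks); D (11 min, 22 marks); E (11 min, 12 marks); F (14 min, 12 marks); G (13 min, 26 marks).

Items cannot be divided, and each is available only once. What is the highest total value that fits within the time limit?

Check high-value combinations within 17 min:
- C: time 11, value 28
- G: time 13, value 26
- A: time 9, value 25
Best: 28 marks.

28 marks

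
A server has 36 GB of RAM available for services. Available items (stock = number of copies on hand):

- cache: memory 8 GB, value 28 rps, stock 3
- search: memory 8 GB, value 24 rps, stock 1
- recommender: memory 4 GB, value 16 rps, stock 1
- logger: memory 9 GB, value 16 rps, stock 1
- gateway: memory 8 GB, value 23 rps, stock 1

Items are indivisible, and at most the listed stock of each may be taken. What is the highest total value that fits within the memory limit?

124 rps

Best selections within memory 36 and stock limits:
- 3×cache + 1×search + 1×recommender: memory 36, value 124
- 3×cache + 1×recommender + 1×gateway: memory 36, value 123
Best: 124 rps.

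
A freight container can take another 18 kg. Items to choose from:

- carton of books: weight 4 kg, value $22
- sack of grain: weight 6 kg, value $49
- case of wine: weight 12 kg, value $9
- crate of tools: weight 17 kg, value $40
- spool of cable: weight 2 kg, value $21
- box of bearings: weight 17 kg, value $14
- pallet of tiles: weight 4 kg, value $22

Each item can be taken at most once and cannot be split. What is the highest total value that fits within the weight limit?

$114

Check high-value combinations within 18 kg:
- carton of books+sack of grain+spool of cable+pallet of tiles: weight 4+6+2+4=16, value 22+49+21+22=114
- carton of books+sack of grain+pallet of tiles: weight 4+6+4=14, value 22+49+22=93
- carton of books+sack of grain+spool of cable: weight 4+6+2=12, value 22+49+21=92
- sack of grain+spool of cable+pallet of tiles: weight 6+2+4=12, value 49+21+22=92
Best: $114.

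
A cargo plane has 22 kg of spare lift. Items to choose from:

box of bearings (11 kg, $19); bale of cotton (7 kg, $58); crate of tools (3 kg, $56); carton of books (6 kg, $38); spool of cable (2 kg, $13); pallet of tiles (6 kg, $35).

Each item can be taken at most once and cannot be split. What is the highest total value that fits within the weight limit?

Check high-value combinations within 22 kg:
- bale of cotton+crate of tools+carton of books+pallet of tiles: weight 7+3+6+6=22, value 58+56+38+35=187
- bale of cotton+crate of tools+carton of books+spool of cable: weight 7+3+6+2=18, value 58+56+38+13=165
- bale of cotton+crate of tools+spool of cable+pallet of tiles: weight 7+3+2+6=18, value 58+56+13+35=162
- bale of cotton+crate of tools+carton of books: weight 7+3+6=16, value 58+56+38=152
- bale of cotton+crate of tools+pallet of tiles: weight 7+3+6=16, value 58+56+35=149
Best: $187.

$187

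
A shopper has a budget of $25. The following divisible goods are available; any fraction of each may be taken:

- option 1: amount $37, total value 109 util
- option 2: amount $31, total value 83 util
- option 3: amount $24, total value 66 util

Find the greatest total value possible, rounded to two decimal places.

Take in order of value per unit:
- option 1 (109/37 per unit): 25 of 37 → value 25×109/37 = 73.6486, running total 73.65
Total 73.65.

73.65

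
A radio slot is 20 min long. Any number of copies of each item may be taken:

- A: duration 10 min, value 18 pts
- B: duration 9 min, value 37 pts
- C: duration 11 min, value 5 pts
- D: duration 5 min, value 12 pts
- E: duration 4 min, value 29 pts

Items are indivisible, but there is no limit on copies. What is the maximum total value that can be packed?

145 pts

Best value-per-unit is E at 29/4, and filling with it alone uses duration 5×4=20. No mix of the others beats 5×29 = 145.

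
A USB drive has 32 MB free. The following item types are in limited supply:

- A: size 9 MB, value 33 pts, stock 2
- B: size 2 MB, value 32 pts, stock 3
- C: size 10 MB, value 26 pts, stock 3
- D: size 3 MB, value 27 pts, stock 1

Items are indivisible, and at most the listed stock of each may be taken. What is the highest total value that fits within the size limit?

Top feasible selections:
- 2×A + 3×B + 1×D: size 27, value 189
- 1×A + 3×B + 1×C + 1×D: size 28, value 182
Best: 189 pts.

189 pts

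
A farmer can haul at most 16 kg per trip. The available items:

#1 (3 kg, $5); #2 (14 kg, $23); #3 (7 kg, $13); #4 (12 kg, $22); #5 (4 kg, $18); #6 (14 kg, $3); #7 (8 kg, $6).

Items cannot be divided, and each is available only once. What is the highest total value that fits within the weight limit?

This is a 0/1 knapsack; check combinations near the capacity.
- #4+#5: weight 12+4=16, value 22+18=40
- #1+#3+#5: weight 3+7+4=14, value 5+13+18=36
- #3+#5: weight 7+4=11, value 13+18=31
Best: $40.

$40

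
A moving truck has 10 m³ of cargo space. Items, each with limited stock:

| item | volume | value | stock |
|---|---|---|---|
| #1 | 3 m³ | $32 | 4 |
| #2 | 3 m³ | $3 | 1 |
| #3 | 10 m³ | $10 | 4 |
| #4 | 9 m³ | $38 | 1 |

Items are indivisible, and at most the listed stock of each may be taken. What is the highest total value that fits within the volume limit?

$96

Best selections within volume 10 and stock limits:
- 3×#1: volume 9, value 96
- 2×#1 + 1×#2: volume 9, value 67
- 2×#1: volume 6, value 64
- 1×#4: volume 9, value 38
Best: $96.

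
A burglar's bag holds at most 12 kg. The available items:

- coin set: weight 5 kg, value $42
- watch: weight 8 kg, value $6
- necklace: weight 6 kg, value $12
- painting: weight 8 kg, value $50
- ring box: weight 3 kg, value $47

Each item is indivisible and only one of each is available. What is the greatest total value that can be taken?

Check high-value combinations within 12 kg:
- painting+ring box: weight 8+3=11, value 50+47=97
- coin set+ring box: weight 5+3=8, value 42+47=89
- necklace+ring box: weight 6+3=9, value 12+47=59
Best: $97.

$97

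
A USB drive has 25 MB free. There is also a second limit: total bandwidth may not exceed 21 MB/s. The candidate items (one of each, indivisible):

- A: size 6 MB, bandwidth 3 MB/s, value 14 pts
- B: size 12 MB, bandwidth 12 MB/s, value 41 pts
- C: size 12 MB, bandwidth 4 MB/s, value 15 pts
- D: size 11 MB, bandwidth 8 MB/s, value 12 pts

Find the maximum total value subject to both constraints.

Feasible sets respecting both limits:
- B+C: size 24, bandwidth 16, value 56
- A+B: size 18, bandwidth 15, value 55
- B+D: size 23, bandwidth 20, value 53
- B: size 12, bandwidth 12, value 41
Best: 56 pts.

56 pts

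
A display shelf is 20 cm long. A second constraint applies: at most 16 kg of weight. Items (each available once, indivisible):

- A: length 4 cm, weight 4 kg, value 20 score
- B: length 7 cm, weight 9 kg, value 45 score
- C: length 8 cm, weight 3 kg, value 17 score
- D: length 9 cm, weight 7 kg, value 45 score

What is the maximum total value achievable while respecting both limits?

Feasible sets respecting both limits:
- B+D: length 16, weight 16, value 90
- A+B+C: length 19, weight 16, value 82
- A+B: length 11, weight 13, value 65
Best: 90 score.

90 score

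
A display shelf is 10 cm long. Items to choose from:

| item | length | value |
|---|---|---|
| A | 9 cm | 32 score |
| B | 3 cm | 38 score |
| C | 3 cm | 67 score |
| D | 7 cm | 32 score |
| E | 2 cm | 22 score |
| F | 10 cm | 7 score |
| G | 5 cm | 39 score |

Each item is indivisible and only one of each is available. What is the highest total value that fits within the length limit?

This is a 0/1 knapsack; check combinations near the capacity.
- C+E+G: length 3+2+5=10, value 67+22+39=128
- B+C+E: length 3+3+2=8, value 38+67+22=127
- C+G: length 3+5=8, value 67+39=106
- B+C: length 3+3=6, value 38+67=105
- C+D: length 3+7=10, value 67+32=99
Best: 128 score.

128 score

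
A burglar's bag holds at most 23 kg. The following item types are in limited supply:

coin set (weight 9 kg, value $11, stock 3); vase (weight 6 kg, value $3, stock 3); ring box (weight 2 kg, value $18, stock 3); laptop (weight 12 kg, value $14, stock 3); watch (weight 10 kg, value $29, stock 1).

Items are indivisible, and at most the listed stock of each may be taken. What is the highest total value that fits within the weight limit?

Best selections within weight 23 and stock limits:
- 1×vase + 3×ring box + 1×watch: weight 22, value 86
- 3×ring box + 1×watch: weight 16, value 83
Best: $86.

$86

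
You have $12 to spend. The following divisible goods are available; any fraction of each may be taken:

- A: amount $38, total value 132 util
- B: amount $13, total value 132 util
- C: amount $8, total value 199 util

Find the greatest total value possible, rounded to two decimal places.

Take in order of value per unit:
- C (199/8 per unit): all 8 → value 199, running total 199.00
- B (132/13 per unit): 4 of 13 → value 4×132/13 = 40.6154, running total 239.62
Total 239.62.

239.62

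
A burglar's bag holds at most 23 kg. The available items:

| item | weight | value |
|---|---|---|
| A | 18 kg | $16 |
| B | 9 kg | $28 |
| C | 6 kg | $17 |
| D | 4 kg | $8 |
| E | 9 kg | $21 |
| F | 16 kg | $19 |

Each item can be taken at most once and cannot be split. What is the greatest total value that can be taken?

Check high-value combinations within 23 kg:
- B+D+E: weight 9+4+9=22, value 28+8+21=57
- B+C+D: weight 9+6+4=19, value 28+17+8=53
- B+E: weight 9+9=18, value 28+21=49
Best: $57.

$57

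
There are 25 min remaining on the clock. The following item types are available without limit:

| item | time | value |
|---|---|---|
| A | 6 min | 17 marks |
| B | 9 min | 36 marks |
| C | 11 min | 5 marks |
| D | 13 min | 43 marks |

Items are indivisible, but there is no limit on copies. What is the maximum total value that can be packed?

Best value-per-unit is B at 36/9; filling with it alone gives 2×36 = 72.
Optimal mix: 1×A + 2×B → time 24, value 89.

89 marks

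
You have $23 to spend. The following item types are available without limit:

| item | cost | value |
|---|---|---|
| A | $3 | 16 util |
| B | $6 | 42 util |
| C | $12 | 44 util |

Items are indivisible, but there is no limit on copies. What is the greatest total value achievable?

Best value-per-unit is B at 42/6; filling with it alone gives 3×42 = 126.
Optimal mix: 1×A + 3×B → cost 21, value 142.

142 util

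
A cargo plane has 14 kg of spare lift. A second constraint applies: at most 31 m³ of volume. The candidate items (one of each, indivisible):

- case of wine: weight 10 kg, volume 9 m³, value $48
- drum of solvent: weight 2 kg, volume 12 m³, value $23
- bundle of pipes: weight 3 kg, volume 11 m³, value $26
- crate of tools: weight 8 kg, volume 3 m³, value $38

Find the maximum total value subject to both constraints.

Feasible sets respecting both limits:
- drum of solvent+bundle of pipes+crate of tools: weight 13, volume 26, value 87
- case of wine+bundle of pipes: weight 13, volume 20, value 74
- case of wine+drum of solvent: weight 12, volume 21, value 71
Best: $87.

$87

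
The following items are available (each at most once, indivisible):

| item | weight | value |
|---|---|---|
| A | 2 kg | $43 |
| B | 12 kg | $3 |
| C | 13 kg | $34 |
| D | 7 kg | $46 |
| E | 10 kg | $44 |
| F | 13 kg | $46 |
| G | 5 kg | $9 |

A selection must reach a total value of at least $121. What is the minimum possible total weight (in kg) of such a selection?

Subsets with value ≥ 121, sorted by total weight:
- A+D+E: weight 19, value 133
- A+D+F: weight 22, value 135
Minimum weight: 19 kg.

19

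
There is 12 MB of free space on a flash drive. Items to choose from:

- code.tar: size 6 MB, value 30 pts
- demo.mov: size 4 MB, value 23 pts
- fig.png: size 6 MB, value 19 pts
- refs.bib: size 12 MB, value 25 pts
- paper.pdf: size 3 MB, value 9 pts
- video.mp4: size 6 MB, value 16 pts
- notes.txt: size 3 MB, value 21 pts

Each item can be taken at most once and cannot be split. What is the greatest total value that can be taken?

This is a 0/1 knapsack; check combinations near the capacity.
- code.tar+paper.pdf+notes.txt: size 6+3+3=12, value 30+9+21=60
- code.tar+demo.mov: size 6+4=10, value 30+23=53
- demo.mov+paper.pdf+notes.txt: size 4+3+3=10, value 23+9+21=53
Best: 60 pts.

60 pts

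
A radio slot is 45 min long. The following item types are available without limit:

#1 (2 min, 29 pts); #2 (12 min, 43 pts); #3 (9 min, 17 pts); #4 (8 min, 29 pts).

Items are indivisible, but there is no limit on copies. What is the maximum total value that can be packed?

Best value-per-unit is #1 at 29/2, and filling with it alone uses duration 22×2=44. No mix of the others beats 22×29 = 638.

638 pts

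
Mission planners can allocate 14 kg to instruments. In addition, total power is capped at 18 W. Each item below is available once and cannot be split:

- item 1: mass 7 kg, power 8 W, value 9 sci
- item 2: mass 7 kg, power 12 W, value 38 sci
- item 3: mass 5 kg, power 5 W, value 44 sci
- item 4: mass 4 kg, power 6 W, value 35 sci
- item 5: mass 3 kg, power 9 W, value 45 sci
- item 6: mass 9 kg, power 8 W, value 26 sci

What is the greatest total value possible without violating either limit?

Feasible sets respecting both limits:
- item 3+item 5: mass 8, power 14, value 89
- item 2+item 3: mass 12, power 17, value 82
- item 4+item 5: mass 7, power 15, value 80
- item 3+item 4: mass 9, power 11, value 79
Best: 89 sci.

89 sci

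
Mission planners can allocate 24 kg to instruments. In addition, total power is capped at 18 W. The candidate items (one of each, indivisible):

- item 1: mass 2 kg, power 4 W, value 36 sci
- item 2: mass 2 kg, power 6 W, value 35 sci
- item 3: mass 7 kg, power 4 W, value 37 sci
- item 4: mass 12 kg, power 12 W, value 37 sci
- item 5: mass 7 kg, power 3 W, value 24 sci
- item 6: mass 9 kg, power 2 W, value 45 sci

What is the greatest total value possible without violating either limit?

Feasible sets respecting both limits:
- item 1+item 2+item 3+item 6: mass 20, power 16, value 153
- item 1+item 2+item 5+item 6: mass 20, power 15, value 140
- item 1+item 2+item 3+item 5: mass 18, power 17, value 132
Best: 153 sci.

153 sci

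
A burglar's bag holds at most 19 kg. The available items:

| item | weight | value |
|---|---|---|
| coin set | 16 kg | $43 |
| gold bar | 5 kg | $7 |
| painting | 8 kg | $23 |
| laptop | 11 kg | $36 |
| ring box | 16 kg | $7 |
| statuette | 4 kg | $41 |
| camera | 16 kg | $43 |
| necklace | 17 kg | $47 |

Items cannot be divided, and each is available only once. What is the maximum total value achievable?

$77

Check high-value combinations within 19 kg:
- laptop+statuette: weight 11+4=15, value 36+41=77
- gold bar+painting+statuette: weight 5+8+4=17, value 7+23+41=71
- painting+statuette: weight 8+4=12, value 23+41=64
- painting+laptop: weight 8+11=19, value 23+36=59
Best: $77.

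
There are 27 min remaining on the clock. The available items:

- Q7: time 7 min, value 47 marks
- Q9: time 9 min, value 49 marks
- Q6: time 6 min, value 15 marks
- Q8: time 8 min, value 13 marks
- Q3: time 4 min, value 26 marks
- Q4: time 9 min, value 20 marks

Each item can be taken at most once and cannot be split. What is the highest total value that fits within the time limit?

Check high-value combinations within 27 min:
- Q7+Q9+Q6+Q3: time 7+9+6+4=26, value 47+49+15+26=137
- Q7+Q9+Q3: time 7+9+4=20, value 47+49+26=122
- Q7+Q9+Q4: time 7+9+9=25, value 47+49+20=116
- Q7+Q9+Q6: time 7+9+6=22, value 47+49+15=111
- Q7+Q9+Q8: time 7+9+8=24, value 47+49+13=109
Best: 137 marks.

137 marks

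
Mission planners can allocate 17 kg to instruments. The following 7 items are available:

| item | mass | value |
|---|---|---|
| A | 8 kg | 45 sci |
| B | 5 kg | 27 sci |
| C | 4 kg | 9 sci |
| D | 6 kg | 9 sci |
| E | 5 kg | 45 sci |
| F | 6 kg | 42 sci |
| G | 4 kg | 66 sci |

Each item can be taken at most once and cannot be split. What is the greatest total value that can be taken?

156 sci

This is a 0/1 knapsack; check combinations near the capacity.
- A+E+G: mass 8+5+4=17, value 45+45+66=156
- E+F+G: mass 5+6+4=15, value 45+42+66=153
- B+E+G: mass 5+5+4=14, value 27+45+66=138
- A+B+G: mass 8+5+4=17, value 45+27+66=138
- B+F+G: mass 5+6+4=15, value 27+42+66=135
Best: 156 sci.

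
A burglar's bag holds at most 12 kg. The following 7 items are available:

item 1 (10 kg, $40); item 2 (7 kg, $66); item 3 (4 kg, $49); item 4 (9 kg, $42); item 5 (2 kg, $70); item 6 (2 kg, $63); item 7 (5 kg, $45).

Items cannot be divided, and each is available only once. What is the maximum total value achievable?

Check high-value combinations within 12 kg:
- item 2+item 5+item 6: weight 7+2+2=11, value 66+70+63=199
- item 3+item 5+item 6: weight 4+2+2=8, value 49+70+63=182
- item 5+item 6+item 7: weight 2+2+5=9, value 70+63+45=178
- item 3+item 5+item 7: weight 4+2+5=11, value 49+70+45=164
Best: $199.

$199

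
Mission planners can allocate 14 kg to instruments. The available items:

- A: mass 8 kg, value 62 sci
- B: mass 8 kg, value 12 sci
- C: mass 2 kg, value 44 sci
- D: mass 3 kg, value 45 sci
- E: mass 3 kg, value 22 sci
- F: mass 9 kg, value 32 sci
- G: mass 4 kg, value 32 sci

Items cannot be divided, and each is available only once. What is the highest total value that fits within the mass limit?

Check high-value combinations within 14 kg:
- A+C+D: mass 8+2+3=13, value 62+44+45=151
- C+D+E+G: mass 2+3+3+4=12, value 44+45+22+32=143
- A+C+G: mass 8+2+4=14, value 62+44+32=138
- A+D+E: mass 8+3+3=14, value 62+45+22=129
- A+C+E: mass 8+2+3=13, value 62+44+22=128
Best: 151 sci.

151 sci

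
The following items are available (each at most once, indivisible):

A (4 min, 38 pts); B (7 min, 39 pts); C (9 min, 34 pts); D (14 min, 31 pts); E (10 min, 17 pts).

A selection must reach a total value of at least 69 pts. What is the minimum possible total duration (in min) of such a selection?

Subsets with value ≥ 69, sorted by total duration:
- A+B: duration 11, value 77
- A+C: duration 13, value 72
Minimum duration: 11 min.

11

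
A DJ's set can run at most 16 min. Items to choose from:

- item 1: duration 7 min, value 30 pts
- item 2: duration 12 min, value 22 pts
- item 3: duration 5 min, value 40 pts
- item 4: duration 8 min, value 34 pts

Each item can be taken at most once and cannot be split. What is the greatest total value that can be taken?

74 pts

Check high-value combinations within 16 min:
- item 3+item 4: duration 5+8=13, value 40+34=74
- item 1+item 3: duration 7+5=12, value 30+40=70
- item 1+item 4: duration 7+8=15, value 30+34=64
- item 3: duration 5, value 40
Best: 74 pts.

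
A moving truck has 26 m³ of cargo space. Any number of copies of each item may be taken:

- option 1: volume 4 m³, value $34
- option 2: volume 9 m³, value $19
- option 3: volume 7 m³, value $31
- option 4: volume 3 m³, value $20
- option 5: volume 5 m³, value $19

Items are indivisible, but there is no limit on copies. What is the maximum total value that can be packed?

Best value-per-unit is option 1 at 34/4; filling with it alone gives 6×34 = 204.
Optimal mix: 5×option 1 + 2×option 4 → volume 26, value 210.

$210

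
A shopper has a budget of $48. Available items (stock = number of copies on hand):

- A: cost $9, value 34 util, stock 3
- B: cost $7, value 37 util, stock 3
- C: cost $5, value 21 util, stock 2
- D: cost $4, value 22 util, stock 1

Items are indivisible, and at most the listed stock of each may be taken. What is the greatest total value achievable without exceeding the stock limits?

222 util

Best selections within cost 48 and stock limits:
- 2×A + 3×B + 1×C + 1×D: cost 48, value 222
- 3×A + 3×B: cost 48, value 213
- 1×A + 3×B + 2×C + 1×D: cost 44, value 209
Best: 222 util.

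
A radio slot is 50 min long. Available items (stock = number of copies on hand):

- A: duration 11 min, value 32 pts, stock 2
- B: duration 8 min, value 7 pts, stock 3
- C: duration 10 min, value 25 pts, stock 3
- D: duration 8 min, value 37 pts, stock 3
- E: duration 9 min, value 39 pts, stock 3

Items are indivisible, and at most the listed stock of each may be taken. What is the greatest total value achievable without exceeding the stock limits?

Top feasible selections:
- 1×B + 3×D + 2×E: duration 50, value 196
- 2×D + 3×E: duration 43, value 191
- 3×D + 2×E: duration 42, value 189
- 1×A + 1×D + 3×E: duration 46, value 186
Best: 196 pts.

196 pts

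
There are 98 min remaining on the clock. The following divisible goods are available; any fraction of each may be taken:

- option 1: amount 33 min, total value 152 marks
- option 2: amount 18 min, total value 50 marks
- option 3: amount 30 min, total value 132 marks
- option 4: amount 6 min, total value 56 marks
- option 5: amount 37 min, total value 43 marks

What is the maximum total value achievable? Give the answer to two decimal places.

Take in order of value per unit:
- option 4 (56/6 per unit): all 6 → value 56, running total 56.00
- option 1 (152/33 per unit): all 33 → value 152, running total 208.00
- option 3 (132/30 per unit): all 30 → value 132, running total 340.00
- option 2 (50/18 per unit): all 18 → value 50, running total 390.00
- option 5 (43/37 per unit): 11 of 37 → value 11×43/37 = 12.7838, running total 402.78
Total 402.78.

402.78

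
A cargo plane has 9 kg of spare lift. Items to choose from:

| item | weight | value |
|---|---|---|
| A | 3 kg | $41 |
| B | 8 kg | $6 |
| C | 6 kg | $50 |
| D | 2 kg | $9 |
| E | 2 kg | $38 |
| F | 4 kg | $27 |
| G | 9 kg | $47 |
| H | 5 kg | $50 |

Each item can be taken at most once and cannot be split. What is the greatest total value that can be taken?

Check high-value combinations within 9 kg:
- A+E+F: weight 3+2+4=9, value 41+38+27=106
- D+E+H: weight 2+2+5=9, value 9+38+50=97
- A+H: weight 3+5=8, value 41+50=91
Best: $106.

$106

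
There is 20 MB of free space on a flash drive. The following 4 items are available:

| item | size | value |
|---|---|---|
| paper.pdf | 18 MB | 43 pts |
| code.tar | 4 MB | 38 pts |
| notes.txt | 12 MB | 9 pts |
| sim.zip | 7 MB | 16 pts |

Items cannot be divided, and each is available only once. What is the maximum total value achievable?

Check high-value combinations within 20 MB:
- code.tar+sim.zip: size 4+7=11, value 38+16=54
- code.tar+notes.txt: size 4+12=16, value 38+9=47
- paper.pdf: size 18, value 43
Best: 54 pts.

54 pts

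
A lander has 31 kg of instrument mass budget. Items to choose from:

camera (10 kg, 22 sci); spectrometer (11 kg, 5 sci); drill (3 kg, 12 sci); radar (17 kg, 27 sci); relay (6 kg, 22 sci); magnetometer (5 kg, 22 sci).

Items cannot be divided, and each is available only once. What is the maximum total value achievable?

83 sci

Check high-value combinations within 31 kg:
- drill+radar+relay+magnetometer: mass 3+17+6+5=31, value 12+27+22+22=83
- camera+drill+relay+magnetometer: mass 10+3+6+5=24, value 22+12+22+22=78
- radar+relay+magnetometer: mass 17+6+5=28, value 27+22+22=71
Best: 83 sci.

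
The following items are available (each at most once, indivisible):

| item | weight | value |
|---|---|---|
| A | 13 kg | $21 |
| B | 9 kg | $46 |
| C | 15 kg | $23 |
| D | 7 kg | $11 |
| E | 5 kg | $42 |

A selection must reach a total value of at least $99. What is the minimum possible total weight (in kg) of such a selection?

Subsets with value ≥ 99, sorted by total weight:
- B+D+E: weight 21, value 99
- A+B+E: weight 27, value 109
- B+C+E: weight 29, value 111
Minimum weight: 21 kg.

21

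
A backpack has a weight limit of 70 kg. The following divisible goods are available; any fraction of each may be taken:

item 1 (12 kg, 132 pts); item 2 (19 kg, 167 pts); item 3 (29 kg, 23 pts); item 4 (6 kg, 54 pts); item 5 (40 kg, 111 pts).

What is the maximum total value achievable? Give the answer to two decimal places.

444.58

Take in order of value per unit:
- item 1 (132/12 per unit): all 12 → value 132, running total 132.00
- item 4 (54/6 per unit): all 6 → value 54, running total 186.00
- item 2 (167/19 per unit): all 19 → value 167, running total 353.00
- item 5 (111/40 per unit): 33 of 40 → value 33×111/40 = 91.5750, running total 444.58
Total 444.58.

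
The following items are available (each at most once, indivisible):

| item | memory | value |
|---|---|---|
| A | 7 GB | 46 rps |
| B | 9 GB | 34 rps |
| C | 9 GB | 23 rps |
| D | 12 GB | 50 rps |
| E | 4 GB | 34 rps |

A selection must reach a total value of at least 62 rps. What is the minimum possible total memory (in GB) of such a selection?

11

Subsets with value ≥ 62, sorted by total memory:
- A+E: memory 11, value 80
- B+E: memory 13, value 68
Minimum memory: 11 GB.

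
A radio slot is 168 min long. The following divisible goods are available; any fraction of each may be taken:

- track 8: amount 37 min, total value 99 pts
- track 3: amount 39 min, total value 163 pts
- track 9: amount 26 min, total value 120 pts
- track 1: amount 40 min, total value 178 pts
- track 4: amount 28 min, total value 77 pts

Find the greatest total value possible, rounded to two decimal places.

631.65

Take in order of value per unit:
- track 9 (120/26 per unit): all 26 → value 120, running total 120.00
- track 1 (178/40 per unit): all 40 → value 178, running total 298.00
- track 3 (163/39 per unit): all 39 → value 163, running total 461.00
- track 4 (77/28 per unit): all 28 → value 77, running total 538.00
- track 8 (99/37 per unit): 35 of 37 → value 35×99/37 = 93.6486, running total 631.65
Total 631.65.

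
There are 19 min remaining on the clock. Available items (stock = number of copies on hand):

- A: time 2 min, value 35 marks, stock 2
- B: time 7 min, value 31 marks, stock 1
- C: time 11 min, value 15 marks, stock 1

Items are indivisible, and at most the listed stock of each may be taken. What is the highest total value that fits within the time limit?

101 marks

Top feasible selections:
- 2×A + 1×B: time 11, value 101
- 2×A + 1×C: time 15, value 85
- 2×A: time 4, value 70
- 1×A + 1×B: time 9, value 66
Best: 101 marks.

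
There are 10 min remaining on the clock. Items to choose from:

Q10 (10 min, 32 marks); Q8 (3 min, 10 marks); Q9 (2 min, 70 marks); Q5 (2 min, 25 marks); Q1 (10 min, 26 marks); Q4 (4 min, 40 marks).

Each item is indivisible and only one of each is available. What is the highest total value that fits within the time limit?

135 marks

Check high-value combinations within 10 min:
- Q9+Q5+Q4: time 2+2+4=8, value 70+25+40=135
- Q8+Q9+Q4: time 3+2+4=9, value 10+70+40=120
- Q9+Q4: time 2+4=6, value 70+40=110
- Q8+Q9+Q5: time 3+2+2=7, value 10+70+25=105
Best: 135 marks.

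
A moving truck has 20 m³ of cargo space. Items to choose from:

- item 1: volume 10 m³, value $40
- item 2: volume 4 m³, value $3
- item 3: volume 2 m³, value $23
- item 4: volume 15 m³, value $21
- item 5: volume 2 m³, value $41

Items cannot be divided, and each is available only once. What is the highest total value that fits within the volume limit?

Check high-value combinations within 20 m³:
- item 1+item 2+item 3+item 5: volume 10+4+2+2=18, value 40+3+23+41=107
- item 1+item 3+item 5: volume 10+2+2=14, value 40+23+41=104
- item 3+item 4+item 5: volume 2+15+2=19, value 23+21+41=85
- item 1+item 2+item 5: volume 10+4+2=16, value 40+3+41=84
Best: $107.

$107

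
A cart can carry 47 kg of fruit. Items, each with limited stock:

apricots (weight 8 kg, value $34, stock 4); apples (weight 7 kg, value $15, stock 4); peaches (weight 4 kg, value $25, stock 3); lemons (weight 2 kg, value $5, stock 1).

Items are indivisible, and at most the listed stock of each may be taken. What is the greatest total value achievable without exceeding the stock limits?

Top feasible selections:
- 4×apricots + 3×peaches + 1×lemons: weight 46, value 216
- 4×apricots + 3×peaches: weight 44, value 211
- 4×apricots + 1×apples + 2×peaches: weight 47, value 201
- 3×apricots + 1×apples + 3×peaches + 1×lemons: weight 45, value 197
Best: $216.

$216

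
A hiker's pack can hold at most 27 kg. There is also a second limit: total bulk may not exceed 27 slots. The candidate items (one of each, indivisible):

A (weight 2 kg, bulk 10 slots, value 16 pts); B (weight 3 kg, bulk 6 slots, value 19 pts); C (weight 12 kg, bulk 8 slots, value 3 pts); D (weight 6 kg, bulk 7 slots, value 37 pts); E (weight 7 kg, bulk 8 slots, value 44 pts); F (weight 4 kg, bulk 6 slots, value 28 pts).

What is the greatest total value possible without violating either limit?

128 pts

Feasible sets respecting both limits:
- B+D+E+F: weight 20, bulk 27, value 128
- D+E+F: weight 17, bulk 21, value 109
- B+D+E: weight 16, bulk 21, value 100
Best: 128 pts.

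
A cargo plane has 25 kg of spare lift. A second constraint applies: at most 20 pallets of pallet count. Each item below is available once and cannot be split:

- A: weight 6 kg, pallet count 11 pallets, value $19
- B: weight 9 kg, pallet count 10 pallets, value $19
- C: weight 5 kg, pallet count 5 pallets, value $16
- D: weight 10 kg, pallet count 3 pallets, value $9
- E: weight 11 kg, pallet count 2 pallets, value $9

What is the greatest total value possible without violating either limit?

$44

Feasible sets respecting both limits:
- A+C+D: weight 21, pallet count 19, value 44
- B+C+D: weight 24, pallet count 18, value 44
- A+C+E: weight 22, pallet count 18, value 44
Best: $44.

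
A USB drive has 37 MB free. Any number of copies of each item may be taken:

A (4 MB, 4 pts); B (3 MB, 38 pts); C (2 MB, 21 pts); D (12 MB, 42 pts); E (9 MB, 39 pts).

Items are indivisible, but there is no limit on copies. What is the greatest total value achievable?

Best value-per-unit is B at 38/3; filling with it alone gives 12×38 = 456.
Optimal mix: 11×B + 2×C → size 37, value 460.

460 pts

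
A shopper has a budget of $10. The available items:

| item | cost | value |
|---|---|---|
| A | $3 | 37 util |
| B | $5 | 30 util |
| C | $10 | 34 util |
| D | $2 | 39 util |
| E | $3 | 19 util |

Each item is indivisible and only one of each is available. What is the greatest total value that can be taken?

Check high-value combinations within $10:
- A+B+D: cost 3+5+2=10, value 37+30+39=106
- A+D+E: cost 3+2+3=8, value 37+39+19=95
- B+D+E: cost 5+2+3=10, value 30+39+19=88
Best: 106 util.

106 util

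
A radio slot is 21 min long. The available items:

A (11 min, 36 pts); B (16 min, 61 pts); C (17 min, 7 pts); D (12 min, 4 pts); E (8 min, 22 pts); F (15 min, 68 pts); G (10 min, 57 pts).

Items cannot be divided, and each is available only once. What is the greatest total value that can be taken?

This is a 0/1 knapsack; check combinations near the capacity.
- A+G: duration 11+10=21, value 36+57=93
- E+G: duration 8+10=18, value 22+57=79
- F: duration 15, value 68
- B: duration 16, value 61
- A+E: duration 11+8=19, value 36+22=58
Best: 93 pts.

93 pts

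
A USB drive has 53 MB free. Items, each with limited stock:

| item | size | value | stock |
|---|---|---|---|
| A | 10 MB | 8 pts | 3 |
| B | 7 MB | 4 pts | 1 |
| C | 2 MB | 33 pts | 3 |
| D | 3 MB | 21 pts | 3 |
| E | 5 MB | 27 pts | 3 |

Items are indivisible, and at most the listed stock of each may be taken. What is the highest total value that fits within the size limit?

259 pts

Top feasible selections:
- 2×A + 3×C + 3×D + 3×E: size 50, value 259
- 1×A + 1×B + 3×C + 3×D + 3×E: size 47, value 255
- 1×A + 3×C + 3×D + 3×E: size 40, value 251
Best: 259 pts.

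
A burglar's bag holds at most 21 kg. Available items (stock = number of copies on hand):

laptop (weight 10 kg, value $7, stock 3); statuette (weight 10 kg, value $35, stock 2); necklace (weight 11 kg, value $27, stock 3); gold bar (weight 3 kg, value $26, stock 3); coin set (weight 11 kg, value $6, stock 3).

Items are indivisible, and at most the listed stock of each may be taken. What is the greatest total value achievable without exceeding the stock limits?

$113

Top feasible selections:
- 1×statuette + 3×gold bar: weight 19, value 113
- 1×necklace + 3×gold bar: weight 20, value 105
- 1×statuette + 2×gold bar: weight 16, value 87
Best: $113.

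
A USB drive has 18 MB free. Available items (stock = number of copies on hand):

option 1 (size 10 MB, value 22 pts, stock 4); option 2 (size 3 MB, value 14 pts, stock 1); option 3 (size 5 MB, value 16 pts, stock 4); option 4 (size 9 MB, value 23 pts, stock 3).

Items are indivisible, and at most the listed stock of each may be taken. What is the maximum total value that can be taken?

Top feasible selections:
- 1×option 2 + 3×option 3: size 18, value 62
- 1×option 2 + 1×option 3 + 1×option 4: size 17, value 53
- 1×option 1 + 1×option 2 + 1×option 3: size 18, value 52
- 3×option 3: size 15, value 48
Best: 62 pts.

62 pts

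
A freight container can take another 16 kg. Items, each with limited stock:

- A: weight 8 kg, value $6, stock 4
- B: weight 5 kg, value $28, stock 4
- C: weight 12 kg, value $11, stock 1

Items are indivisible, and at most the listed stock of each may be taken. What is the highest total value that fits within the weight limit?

Top feasible selections:
- 3×B: weight 15, value 84
- 2×B: weight 10, value 56
Best: $84.

$84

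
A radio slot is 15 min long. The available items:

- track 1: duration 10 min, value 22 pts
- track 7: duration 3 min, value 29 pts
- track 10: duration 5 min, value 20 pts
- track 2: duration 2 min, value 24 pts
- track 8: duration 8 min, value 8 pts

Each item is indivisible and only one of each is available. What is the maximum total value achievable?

This is a 0/1 knapsack; check combinations near the capacity.
- track 1+track 7+track 2: duration 10+3+2=15, value 22+29+24=75
- track 7+track 10+track 2: duration 3+5+2=10, value 29+20+24=73
- track 7+track 2+track 8: duration 3+2+8=13, value 29+24+8=61
- track 7+track 2: duration 3+2=5, value 29+24=53
Best: 75 pts.

75 pts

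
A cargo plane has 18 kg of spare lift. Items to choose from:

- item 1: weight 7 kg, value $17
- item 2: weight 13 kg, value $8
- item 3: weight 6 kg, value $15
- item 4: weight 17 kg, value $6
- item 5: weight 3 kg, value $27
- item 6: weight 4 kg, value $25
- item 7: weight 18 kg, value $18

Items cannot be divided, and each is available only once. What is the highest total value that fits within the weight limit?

$69

Check high-value combinations within 18 kg:
- item 1+item 5+item 6: weight 7+3+4=14, value 17+27+25=69
- item 3+item 5+item 6: weight 6+3+4=13, value 15+27+25=67
- item 1+item 3+item 5: weight 7+6+3=16, value 17+15+27=59
Best: $69.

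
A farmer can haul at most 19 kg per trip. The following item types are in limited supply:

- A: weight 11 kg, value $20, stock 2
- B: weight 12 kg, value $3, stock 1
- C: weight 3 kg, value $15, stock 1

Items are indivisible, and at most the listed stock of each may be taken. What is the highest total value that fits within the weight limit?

$35

Best selections within weight 19 and stock limits:
- 1×A + 1×C: weight 14, value 35
- 1×A: weight 11, value 20
- 1×B + 1×C: weight 15, value 18
Best: $35.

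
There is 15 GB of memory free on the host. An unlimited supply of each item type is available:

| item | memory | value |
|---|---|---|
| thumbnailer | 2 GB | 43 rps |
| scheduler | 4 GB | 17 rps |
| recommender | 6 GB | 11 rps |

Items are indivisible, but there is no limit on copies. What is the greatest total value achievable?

Best value-per-unit is thumbnailer at 43/2, and filling with it alone uses memory 7×2=14. No mix of the others beats 7×43 = 301.

301 rps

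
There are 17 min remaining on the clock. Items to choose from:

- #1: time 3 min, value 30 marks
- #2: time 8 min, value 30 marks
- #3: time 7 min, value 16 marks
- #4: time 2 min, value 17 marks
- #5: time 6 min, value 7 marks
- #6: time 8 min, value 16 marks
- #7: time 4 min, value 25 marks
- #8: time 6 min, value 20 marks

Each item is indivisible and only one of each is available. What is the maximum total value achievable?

Check high-value combinations within 17 min:
- #1+#2+#4+#7: time 3+8+2+4=17, value 30+30+17+25=102
- #1+#4+#7+#8: time 3+2+4+6=15, value 30+17+25+20=92
- #1+#3+#4+#7: time 3+7+2+4=16, value 30+16+17+25=88
Best: 102 marks.

102 marks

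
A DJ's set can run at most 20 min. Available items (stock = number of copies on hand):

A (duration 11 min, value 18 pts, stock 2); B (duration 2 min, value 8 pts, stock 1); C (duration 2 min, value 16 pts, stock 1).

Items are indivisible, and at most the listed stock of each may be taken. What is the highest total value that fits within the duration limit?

42 pts

Best selections within duration 20 and stock limits:
- 1×A + 1×B + 1×C: duration 15, value 42
- 1×A + 1×C: duration 13, value 34
- 1×A + 1×B: duration 13, value 26
- 1×B + 1×C: duration 4, value 24
Best: 42 pts.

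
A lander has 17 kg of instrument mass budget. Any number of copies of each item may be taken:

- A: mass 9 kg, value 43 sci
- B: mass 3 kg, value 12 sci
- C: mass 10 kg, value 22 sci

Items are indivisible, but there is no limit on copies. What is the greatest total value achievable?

Best value-per-unit is A at 43/9; filling with it alone gives 1×43 = 43.
Optimal mix: 1×A + 2×B → mass 15, value 67.

67 sci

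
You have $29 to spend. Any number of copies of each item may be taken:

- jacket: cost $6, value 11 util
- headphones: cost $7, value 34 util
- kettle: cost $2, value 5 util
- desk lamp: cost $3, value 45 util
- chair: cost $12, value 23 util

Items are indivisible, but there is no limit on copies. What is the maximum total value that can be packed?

Best value-per-unit is desk lamp at 45/3; filling with it alone gives 9×45 = 405.
Optimal mix: 1×kettle + 9×desk lamp → cost 29, value 410.

410 util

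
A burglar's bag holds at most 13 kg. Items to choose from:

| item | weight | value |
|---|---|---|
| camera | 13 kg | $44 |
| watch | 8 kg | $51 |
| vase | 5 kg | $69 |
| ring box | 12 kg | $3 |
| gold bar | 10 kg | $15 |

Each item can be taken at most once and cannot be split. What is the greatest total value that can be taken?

$120

Check high-value combinations within 13 kg:
- watch+vase: weight 8+5=13, value 51+69=120
- vase: weight 5, value 69
- watch: weight 8, value 51
- camera: weight 13, value 44
- gold bar: weight 10, value 15
Best: $120.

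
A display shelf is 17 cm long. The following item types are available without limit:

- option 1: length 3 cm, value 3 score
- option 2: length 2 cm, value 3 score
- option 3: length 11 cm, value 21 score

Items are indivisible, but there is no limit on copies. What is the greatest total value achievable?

Best value-per-unit is option 3 at 21/11; filling with it alone gives 1×21 = 21.
Optimal mix: 3×option 2 + 1×option 3 → length 17, value 30.

30 score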